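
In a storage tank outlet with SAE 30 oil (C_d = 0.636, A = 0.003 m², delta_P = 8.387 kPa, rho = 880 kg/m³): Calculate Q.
Formula: Q = C_d A \sqrt{\frac{2 \Delta P}{\rho}}
Q = 0.636·0.003·√(2·(8.387·1000)/880)·1000 = 8.33 L/s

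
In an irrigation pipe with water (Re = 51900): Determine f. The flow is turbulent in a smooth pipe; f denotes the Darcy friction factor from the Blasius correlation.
Formula: f = \frac{0.316}{Re^{0.25}}
f = 0.316/51900^0.25 = 0.02094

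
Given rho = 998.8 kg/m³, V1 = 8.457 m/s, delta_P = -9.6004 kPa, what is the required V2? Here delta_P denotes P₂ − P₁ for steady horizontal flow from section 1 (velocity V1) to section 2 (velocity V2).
Formula: \Delta P = \frac{1}{2} \rho (V_1^2 - V_2^2)
Substituting knowns: -9.6004 = 0.5·998.8·(8.457² − V2²)/1000
Solving for V2: V2 = √(8.457² − 2·(-9.6004·1000)/998.8) = 9.526 m/s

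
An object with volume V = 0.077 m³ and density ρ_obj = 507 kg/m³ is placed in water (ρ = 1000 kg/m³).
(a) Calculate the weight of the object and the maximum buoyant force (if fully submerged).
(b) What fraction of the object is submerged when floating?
(a) W=rho_obj*g*V=507*9.81*0.077=383.0 N; F_B(max)=rho*g*V=1000*9.81*0.077=755.4 N
(b) Floating fraction=rho_obj/rho=507/1000=0.507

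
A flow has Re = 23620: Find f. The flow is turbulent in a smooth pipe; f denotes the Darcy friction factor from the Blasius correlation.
Formula: f = \frac{0.316}{Re^{0.25}}
f = 0.316/23620^0.25 = 0.02549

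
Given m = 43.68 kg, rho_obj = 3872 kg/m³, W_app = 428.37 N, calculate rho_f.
Formula: W_{app} = mg\left(1 - \frac{\rho_f}{\rho_{obj}}\right)
Substituting knowns: 428.37 = 43.68·9.81·(1 − rho_f/3872)
Solving for rho_f: rho_f = 3872·(1 − 428.37/(43.68·9.81)) = 1.182 kg/m³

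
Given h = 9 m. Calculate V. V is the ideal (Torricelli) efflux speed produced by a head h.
Formula: V = \sqrt{2 g h}
V = √(2·9.81·9) = 13.29 m/s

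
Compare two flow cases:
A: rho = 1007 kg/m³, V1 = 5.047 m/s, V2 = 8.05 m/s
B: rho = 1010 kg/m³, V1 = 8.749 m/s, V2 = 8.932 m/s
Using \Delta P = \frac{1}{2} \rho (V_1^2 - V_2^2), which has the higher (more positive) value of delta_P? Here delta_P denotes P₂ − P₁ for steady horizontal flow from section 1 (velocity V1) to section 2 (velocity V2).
delta_P(A) = -19.8 kPa, delta_P(B) = -1.634 kPa. Answer: B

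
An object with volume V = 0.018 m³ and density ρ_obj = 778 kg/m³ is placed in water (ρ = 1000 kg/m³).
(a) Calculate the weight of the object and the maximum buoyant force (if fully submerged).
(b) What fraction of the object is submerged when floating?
(a) W=rho_obj*g*V=778*9.81*0.018=137.4 N; F_B(max)=rho*g*V=1000*9.81*0.018=176.6 N
(b) Floating fraction=rho_obj/rho=778/1000=0.778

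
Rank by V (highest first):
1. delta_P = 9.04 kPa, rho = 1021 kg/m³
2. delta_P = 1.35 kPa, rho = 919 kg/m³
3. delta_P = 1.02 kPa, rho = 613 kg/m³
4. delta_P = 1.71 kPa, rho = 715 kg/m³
Case 1: V = 4.208 m/s
Case 2: V = 1.714 m/s
Case 3: V = 1.824 m/s
Case 4: V = 2.187 m/s
Ranking (highest first): 1, 4, 3, 2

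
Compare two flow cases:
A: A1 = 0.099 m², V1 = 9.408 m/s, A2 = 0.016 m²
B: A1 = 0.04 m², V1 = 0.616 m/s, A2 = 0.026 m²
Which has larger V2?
V2(A) = 58.21 m/s, V2(B) = 0.9477 m/s. Answer: A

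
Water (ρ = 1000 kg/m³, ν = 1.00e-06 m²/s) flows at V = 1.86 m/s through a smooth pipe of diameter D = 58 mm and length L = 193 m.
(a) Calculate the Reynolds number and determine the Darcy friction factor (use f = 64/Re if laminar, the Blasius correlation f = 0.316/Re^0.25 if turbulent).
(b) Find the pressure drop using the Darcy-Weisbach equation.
(a) Re = V·D/ν = 1.86·0.058/1.00e-06 = 107880 → turbulent (Re > 4000); f = 0.316/Re^0.25 = 0.316/107880^0.25 = 0.017436 (Blasius is strictly valid for Re ≲ 1e5; used here as the smooth-pipe estimate the problem specifies)
(b) Darcy-Weisbach: ΔP = f·(L/D)·½ρV²/1000 = 0.017436·(193/0.058)·½·1000·1.86²/1000 = 100.4 kPa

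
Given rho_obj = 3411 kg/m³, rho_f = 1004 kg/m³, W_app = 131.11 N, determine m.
Formula: W_{app} = mg\left(1 - \frac{\rho_f}{\rho_{obj}}\right)
Substituting knowns: 131.11 = m·9.81·(1 − 1004/3411)
Solving for m: m = 131.11/(9.81·(1 − 1004/3411)) = 18.94 kg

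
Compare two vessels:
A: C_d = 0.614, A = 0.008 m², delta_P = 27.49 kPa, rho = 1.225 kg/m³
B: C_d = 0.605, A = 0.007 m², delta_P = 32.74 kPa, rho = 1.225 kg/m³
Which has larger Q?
Q(A) = 1041 L/s, Q(B) = 979.1 L/s. Answer: A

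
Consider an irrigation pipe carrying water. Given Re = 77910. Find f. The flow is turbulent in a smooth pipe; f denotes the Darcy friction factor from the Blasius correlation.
Formula: f = \frac{0.316}{Re^{0.25}}
f = 0.316/77910^0.25 = 0.01891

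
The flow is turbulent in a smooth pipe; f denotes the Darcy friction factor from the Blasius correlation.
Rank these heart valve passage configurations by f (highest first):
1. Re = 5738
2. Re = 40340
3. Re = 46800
Case 1: f = 0.03631
Case 2: f = 0.0223
Case 3: f = 0.02148
Ranking (highest first): 1, 2, 3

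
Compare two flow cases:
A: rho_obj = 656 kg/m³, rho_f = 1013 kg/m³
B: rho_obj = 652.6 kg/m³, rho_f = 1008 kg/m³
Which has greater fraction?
fraction(A) = 0.6476, fraction(B) = 0.6474. Answer: A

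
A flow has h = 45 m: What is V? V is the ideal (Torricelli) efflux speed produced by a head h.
Formula: V = \sqrt{2 g h}
V = √(2·9.81·45) = 29.71 m/s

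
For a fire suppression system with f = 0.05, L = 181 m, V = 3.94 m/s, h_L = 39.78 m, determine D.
Formula: h_L = f \frac{L}{D} \frac{V^2}{2g}
Substituting knowns: 39.78 = 0.05·(181/D)·3.94²/(2·9.81)
Solving for D: D = 0.05·181·3.94²/(2·9.81·39.78) = 0.18 m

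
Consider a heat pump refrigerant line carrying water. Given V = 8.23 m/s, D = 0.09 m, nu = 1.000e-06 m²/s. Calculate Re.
Formula: Re = \frac{V D}{\nu}
Re = 8.23·0.09/1.000e-06 = 740700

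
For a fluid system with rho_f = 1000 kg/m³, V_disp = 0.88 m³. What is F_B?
Formula: F_B = \rho_f g V_{disp}
F_B = 1000·9.81·0.88 = 8633 N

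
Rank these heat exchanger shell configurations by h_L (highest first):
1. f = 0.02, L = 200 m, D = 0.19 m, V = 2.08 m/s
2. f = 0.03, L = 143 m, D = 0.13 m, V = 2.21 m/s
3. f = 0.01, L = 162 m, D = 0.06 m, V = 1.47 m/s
Case 1: h_L = 4.642 m
Case 2: h_L = 8.215 m
Case 3: h_L = 2.974 m
Ranking (highest first): 2, 1, 3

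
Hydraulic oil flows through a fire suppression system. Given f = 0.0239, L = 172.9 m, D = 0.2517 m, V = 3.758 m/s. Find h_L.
Formula: h_L = f \frac{L}{D} \frac{V^2}{2g}
h_L = 0.0239·(172.9/0.2517)·3.758²/(2·9.81) = 11.82 m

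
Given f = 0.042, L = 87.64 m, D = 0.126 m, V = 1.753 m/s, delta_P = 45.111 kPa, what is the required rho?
Formula: \Delta P = f \frac{L}{D} \frac{\rho V^2}{2}
Substituting knowns: 45.111 = 0.042·(87.64/0.126)·0.5·rho·1.753²/1000
Solving for rho: rho = (45.111·1000)/(0.042·(87.64/0.126)·0.5·1.753²) = 1005 kg/m³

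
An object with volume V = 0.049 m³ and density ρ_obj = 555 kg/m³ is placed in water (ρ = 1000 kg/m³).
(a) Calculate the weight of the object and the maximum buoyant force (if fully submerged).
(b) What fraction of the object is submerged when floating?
(a) W=rho_obj*g*V=555*9.81*0.049=266.8 N; F_B(max)=rho*g*V=1000*9.81*0.049=480.7 N
(b) Floating fraction=rho_obj/rho=555/1000=0.555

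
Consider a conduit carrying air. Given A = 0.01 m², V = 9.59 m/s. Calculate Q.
Formula: Q = A V
Q = 0.01·9.59·1000 = 95.9 L/s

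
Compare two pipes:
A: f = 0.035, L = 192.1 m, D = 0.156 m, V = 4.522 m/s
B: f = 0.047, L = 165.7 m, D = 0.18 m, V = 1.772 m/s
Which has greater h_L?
h_L(A) = 44.92 m, h_L(B) = 6.924 m. Answer: A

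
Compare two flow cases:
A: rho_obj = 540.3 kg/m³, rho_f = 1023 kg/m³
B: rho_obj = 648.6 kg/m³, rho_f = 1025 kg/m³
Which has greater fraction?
fraction(A) = 0.5282, fraction(B) = 0.6328. Answer: B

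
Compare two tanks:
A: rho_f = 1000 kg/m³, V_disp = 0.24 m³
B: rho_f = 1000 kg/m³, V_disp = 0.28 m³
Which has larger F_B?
F_B(A) = 2354 N, F_B(B) = 2747 N. Answer: B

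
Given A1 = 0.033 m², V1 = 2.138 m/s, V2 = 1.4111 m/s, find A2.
Formula: V_2 = \frac{A_1 V_1}{A_2}
Substituting knowns: 1.4111 = 0.033·2.138/A2
Solving for A2: A2 = 0.033·2.138/1.4111 = 0.05 m²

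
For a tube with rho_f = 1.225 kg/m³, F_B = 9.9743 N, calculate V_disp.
Formula: F_B = \rho_f g V_{disp}
Substituting knowns: 9.9743 = 1.225·9.81·V_disp
Solving for V_disp: V_disp = 9.9743/(1.225·9.81) = 0.83 m³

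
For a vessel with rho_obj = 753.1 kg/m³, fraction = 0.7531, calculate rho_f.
Formula: f_{sub} = \frac{\rho_{obj}}{\rho_f}
Substituting knowns: 0.7531 = 753.1/rho_f
Solving for rho_f: rho_f = 753.1/0.7531 = 1000 kg/m³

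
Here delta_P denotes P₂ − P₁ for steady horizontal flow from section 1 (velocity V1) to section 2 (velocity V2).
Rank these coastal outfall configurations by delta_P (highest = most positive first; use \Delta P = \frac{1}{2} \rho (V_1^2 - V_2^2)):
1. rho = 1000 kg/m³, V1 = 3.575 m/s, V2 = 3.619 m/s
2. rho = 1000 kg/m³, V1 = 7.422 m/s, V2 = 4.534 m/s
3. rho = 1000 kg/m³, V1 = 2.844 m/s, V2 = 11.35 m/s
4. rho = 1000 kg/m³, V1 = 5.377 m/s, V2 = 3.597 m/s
Case 1: delta_P = -0.1583 kPa
Case 2: delta_P = 17.26 kPa
Case 3: delta_P = -60.37 kPa
Case 4: delta_P = 7.987 kPa
Ranking (highest first): 2, 4, 1, 3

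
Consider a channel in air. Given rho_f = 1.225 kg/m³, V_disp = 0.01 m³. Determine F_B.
Formula: F_B = \rho_f g V_{disp}
F_B = 1.225·9.81·0.01 = 0.1202 N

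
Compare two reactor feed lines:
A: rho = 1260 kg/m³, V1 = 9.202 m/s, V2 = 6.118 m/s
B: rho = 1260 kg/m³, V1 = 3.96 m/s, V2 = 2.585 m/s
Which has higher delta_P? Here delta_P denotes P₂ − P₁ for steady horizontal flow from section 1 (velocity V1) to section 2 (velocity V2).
delta_P(A) = 29.77 kPa, delta_P(B) = 5.67 kPa. Answer: A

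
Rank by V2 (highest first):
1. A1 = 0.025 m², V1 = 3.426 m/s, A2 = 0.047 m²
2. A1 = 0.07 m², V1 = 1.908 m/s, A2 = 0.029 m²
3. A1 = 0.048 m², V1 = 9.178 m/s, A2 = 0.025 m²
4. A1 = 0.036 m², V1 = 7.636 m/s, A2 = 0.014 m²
Case 1: V2 = 1.822 m/s
Case 2: V2 = 4.606 m/s
Case 3: V2 = 17.62 m/s
Case 4: V2 = 19.64 m/s
Ranking (highest first): 4, 3, 2, 1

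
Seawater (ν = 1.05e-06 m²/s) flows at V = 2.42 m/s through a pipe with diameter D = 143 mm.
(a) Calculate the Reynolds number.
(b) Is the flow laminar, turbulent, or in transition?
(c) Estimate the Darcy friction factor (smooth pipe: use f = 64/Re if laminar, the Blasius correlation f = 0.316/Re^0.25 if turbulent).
(a) Re = V·D/ν = 2.42·0.143/1.05e-06 = 329580
(b) Flow regime: turbulent (Re > 4000)
(c) Friction factor: f = 0.316/Re^0.25 = 0.316/329580^0.25 = 0.01319 (Blasius is strictly valid for Re ≲ 1e5; used here as the smooth-pipe estimate the problem specifies)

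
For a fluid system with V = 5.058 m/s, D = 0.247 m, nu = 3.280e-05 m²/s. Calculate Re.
Formula: Re = \frac{V D}{\nu}
Re = 5.058·0.247/3.280e-05 = 38089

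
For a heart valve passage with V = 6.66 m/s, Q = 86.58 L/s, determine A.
Formula: Q = A V
Substituting knowns: 86.58 = A·6.66·1000
Solving for A: A = (86.58/1000)/6.66 = 0.013 m²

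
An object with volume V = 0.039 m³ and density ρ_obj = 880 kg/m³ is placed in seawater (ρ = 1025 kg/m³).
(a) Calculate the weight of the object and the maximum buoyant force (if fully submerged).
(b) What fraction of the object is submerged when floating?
(a) W=rho_obj*g*V=880*9.81*0.039=336.7 N; F_B(max)=rho*g*V=1025*9.81*0.039=392.2 N
(b) Floating fraction=rho_obj/rho=880/1025=0.859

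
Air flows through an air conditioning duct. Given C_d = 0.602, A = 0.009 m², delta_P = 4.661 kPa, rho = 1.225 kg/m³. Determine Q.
Formula: Q = C_d A \sqrt{\frac{2 \Delta P}{\rho}}
Q = 0.602·0.009·√(2·(4.661·1000)/1.225)·1000 = 472.6 L/s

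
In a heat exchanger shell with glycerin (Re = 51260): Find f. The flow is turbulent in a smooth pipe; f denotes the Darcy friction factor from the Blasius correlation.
Formula: f = \frac{0.316}{Re^{0.25}}
f = 0.316/51260^0.25 = 0.021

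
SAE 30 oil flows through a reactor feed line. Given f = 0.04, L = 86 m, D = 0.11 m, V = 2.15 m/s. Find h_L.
Formula: h_L = f \frac{L}{D} \frac{V^2}{2g}
h_L = 0.04·(86/0.11)·2.15²/(2·9.81) = 7.368 m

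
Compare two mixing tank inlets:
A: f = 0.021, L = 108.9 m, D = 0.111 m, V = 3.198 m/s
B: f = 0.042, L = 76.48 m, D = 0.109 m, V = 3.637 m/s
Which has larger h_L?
h_L(A) = 10.74 m, h_L(B) = 19.87 m. Answer: B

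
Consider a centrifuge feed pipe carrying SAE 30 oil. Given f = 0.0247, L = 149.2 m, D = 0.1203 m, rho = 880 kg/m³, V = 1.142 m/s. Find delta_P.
Formula: \Delta P = f \frac{L}{D} \frac{\rho V^2}{2}
delta_P = 0.0247·(149.2/0.1203)·0.5·880·1.142²/1000 = 17.58 kPa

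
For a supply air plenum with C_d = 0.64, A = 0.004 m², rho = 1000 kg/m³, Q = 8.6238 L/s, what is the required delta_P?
Formula: Q = C_d A \sqrt{\frac{2 \Delta P}{\rho}}
Substituting knowns: 8.6238 = 0.64·0.004·√(2·(delta_P·1000)/1000)·1000
Solving for delta_P: delta_P = ((8.6238/1000)/(0.64·0.004))²·1000/2/1000 = 5.674 kPa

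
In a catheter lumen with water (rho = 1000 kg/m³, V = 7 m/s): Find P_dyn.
Formula: P_{dyn} = \frac{1}{2} \rho V^2
P_dyn = 0.5·1000·7²/1000 = 24.5 kPa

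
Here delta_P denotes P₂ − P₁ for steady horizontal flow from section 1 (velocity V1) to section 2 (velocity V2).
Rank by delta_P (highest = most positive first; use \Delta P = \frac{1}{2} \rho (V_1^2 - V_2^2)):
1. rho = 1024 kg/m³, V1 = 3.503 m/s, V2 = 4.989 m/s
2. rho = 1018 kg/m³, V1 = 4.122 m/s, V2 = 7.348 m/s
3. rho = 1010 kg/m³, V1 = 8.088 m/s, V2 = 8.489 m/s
Case 1: delta_P = -6.461 kPa
Case 2: delta_P = -18.83 kPa
Case 3: delta_P = -3.357 kPa
Ranking (highest first): 3, 1, 2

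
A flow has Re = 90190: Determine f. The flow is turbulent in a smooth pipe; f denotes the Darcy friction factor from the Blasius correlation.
Formula: f = \frac{0.316}{Re^{0.25}}
f = 0.316/90190^0.25 = 0.01823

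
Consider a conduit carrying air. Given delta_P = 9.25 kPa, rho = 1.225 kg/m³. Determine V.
Formula: V = \sqrt{\frac{2 \Delta P}{\rho}}
V = √(2·(9.25·1000)/1.225) = 122.9 m/s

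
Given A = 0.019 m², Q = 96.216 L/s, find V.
Formula: Q = A V
Substituting knowns: 96.216 = 0.019·V·1000
Solving for V: V = (96.216/1000)/0.019 = 5.064 m/s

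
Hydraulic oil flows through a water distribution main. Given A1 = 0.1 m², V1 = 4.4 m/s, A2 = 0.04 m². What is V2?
Formula: V_2 = \frac{A_1 V_1}{A_2}
V2 = 0.1·4.4/0.04 = 11 m/s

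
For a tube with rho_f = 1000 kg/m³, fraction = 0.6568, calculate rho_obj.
Formula: f_{sub} = \frac{\rho_{obj}}{\rho_f}
Substituting knowns: 0.6568 = rho_obj/1000
Solving for rho_obj: rho_obj = 0.6568·1000 = 656.8 kg/m³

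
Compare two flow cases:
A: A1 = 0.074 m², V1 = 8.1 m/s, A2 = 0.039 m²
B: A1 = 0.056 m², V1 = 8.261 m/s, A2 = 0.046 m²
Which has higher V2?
V2(A) = 15.37 m/s, V2(B) = 10.06 m/s. Answer: A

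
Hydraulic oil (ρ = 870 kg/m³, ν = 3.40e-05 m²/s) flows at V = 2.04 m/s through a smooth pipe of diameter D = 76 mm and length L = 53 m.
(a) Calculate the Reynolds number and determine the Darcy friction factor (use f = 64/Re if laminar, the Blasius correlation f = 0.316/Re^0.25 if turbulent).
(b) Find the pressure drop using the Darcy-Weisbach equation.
(a) Re = V·D/ν = 2.04·0.076/3.40e-05 = 4560 → turbulent (Re > 4000); f = 0.316/Re^0.25 = 0.316/4560^0.25 = 0.038454
(b) Darcy-Weisbach: ΔP = f·(L/D)·½ρV²/1000 = 0.038454·(53/0.076)·½·870·2.04²/1000 = 48.55 kPa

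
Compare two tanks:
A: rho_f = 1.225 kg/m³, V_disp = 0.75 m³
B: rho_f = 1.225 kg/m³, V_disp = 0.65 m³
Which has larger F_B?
F_B(A) = 9.013 N, F_B(B) = 7.811 N. Answer: A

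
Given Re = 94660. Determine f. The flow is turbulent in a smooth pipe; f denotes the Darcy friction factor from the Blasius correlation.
Formula: f = \frac{0.316}{Re^{0.25}}
f = 0.316/94660^0.25 = 0.01802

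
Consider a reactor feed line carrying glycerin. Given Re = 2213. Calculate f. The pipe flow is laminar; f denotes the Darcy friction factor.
Formula: f = \frac{64}{Re}
f = 64/2213 = 0.02892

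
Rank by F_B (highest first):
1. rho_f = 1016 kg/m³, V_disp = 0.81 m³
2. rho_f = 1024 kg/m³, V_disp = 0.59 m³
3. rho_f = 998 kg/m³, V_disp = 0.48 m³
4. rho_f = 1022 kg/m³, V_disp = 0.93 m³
Case 1: F_B = 8073 N
Case 2: F_B = 5927 N
Case 3: F_B = 4699 N
Case 4: F_B = 9324 N
Ranking (highest first): 4, 1, 2, 3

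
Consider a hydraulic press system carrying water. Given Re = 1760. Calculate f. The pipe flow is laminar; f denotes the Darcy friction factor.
Formula: f = \frac{64}{Re}
f = 64/1760 = 0.03636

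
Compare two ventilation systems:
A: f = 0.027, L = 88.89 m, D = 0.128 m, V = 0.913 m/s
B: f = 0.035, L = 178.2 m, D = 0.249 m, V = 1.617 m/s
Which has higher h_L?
h_L(A) = 0.7966 m, h_L(B) = 3.338 m. Answer: B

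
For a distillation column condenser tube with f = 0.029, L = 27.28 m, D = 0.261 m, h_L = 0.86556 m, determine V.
Formula: h_L = f \frac{L}{D} \frac{V^2}{2g}
Substituting knowns: 0.86556 = 0.029·(27.28/0.261)·V²/(2·9.81)
Solving for V: V = √(0.86556·2·9.81/(0.029·(27.28/0.261))) = 2.367 m/s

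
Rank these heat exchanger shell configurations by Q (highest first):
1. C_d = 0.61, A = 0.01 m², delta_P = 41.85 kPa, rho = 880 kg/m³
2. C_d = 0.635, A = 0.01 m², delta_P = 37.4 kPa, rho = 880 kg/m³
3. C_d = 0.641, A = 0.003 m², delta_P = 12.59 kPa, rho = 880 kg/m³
Case 1: Q = 59.49 L/s
Case 2: Q = 58.54 L/s
Case 3: Q = 10.29 L/s
Ranking (highest first): 1, 2, 3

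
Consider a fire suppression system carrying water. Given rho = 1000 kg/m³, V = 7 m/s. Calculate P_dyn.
Formula: P_{dyn} = \frac{1}{2} \rho V^2
P_dyn = 0.5·1000·7²/1000 = 24.5 kPa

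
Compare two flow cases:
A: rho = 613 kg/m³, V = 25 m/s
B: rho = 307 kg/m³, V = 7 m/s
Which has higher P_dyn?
P_dyn(A) = 191.6 kPa, P_dyn(B) = 7.521 kPa. Answer: A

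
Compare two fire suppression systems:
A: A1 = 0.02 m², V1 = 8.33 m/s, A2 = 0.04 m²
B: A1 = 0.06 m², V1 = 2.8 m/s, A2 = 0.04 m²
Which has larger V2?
V2(A) = 4.165 m/s, V2(B) = 4.2 m/s. Answer: B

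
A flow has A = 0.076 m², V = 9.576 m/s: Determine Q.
Formula: Q = A V
Q = 0.076·9.576·1000 = 727.8 L/s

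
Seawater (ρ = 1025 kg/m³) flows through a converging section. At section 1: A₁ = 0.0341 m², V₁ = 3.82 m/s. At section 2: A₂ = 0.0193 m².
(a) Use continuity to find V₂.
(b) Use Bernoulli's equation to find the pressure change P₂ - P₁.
(a) Continuity: A₁V₁=A₂V₂ -> V₂=A₁V₁/A₂=0.0341*3.82/0.0193=6.75 m/s
(b) Bernoulli: P₂-P₁=0.5*rho*(V₁^2-V₂^2)/1000=0.5*1025*(3.82^2-6.75^2)/1000=-15.87 kPa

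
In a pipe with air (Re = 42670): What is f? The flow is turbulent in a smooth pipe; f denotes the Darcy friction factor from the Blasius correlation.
Formula: f = \frac{0.316}{Re^{0.25}}
f = 0.316/42670^0.25 = 0.02199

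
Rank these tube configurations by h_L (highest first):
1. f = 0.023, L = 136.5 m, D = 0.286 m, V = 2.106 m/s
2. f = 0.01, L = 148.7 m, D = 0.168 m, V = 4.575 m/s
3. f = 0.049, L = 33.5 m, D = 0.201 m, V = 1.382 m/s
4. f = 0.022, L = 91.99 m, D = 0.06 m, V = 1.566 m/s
Case 1: h_L = 2.481 m
Case 2: h_L = 9.442 m
Case 3: h_L = 0.795 m
Case 4: h_L = 4.216 m
Ranking (highest first): 2, 4, 1, 3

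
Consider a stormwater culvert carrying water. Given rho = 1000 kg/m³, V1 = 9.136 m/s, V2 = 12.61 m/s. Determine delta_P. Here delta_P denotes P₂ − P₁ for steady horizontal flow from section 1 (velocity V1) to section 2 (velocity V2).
Formula: \Delta P = \frac{1}{2} \rho (V_1^2 - V_2^2)
delta_P = 0.5·1000·(9.136² − 12.61²)/1000 = -37.77 kPa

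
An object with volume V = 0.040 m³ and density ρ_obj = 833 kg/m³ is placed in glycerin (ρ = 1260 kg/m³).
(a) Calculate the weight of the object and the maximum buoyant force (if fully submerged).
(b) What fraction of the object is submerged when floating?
(a) W=rho_obj*g*V=833*9.81*0.040=326.9 N; F_B(max)=rho*g*V=1260*9.81*0.040=494.4 N
(b) Floating fraction=rho_obj/rho=833/1260=0.661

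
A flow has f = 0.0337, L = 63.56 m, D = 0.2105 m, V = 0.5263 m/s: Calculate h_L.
Formula: h_L = f \frac{L}{D} \frac{V^2}{2g}
h_L = 0.0337·(63.56/0.2105)·0.5263²/(2·9.81) = 0.1437 m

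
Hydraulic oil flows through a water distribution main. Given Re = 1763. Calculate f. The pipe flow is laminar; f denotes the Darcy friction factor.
Formula: f = \frac{64}{Re}
f = 64/1763 = 0.0363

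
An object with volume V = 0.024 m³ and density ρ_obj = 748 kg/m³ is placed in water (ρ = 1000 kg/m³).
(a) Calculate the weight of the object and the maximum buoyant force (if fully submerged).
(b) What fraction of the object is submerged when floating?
(a) W=rho_obj*g*V=748*9.81*0.024=176.1 N; F_B(max)=rho*g*V=1000*9.81*0.024=235.4 N
(b) Floating fraction=rho_obj/rho=748/1000=0.748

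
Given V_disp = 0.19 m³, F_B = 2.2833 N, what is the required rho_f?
Formula: F_B = \rho_f g V_{disp}
Substituting knowns: 2.2833 = rho_f·9.81·0.19
Solving for rho_f: rho_f = 2.2833/(9.81·0.19) = 1.225 kg/m³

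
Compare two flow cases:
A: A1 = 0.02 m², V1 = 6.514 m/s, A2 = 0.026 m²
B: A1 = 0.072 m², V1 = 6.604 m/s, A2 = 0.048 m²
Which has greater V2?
V2(A) = 5.011 m/s, V2(B) = 9.906 m/s. Answer: B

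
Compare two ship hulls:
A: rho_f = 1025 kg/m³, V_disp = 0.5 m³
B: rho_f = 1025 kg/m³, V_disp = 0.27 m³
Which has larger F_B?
F_B(A) = 5028 N, F_B(B) = 2715 N. Answer: A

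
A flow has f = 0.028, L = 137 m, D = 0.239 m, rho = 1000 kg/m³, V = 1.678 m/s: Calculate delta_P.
Formula: \Delta P = f \frac{L}{D} \frac{\rho V^2}{2}
delta_P = 0.028·(137/0.239)·0.5·1000·1.678²/1000 = 22.6 kPa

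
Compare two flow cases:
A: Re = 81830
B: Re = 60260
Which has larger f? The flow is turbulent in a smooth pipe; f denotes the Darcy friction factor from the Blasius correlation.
f(A) = 0.01868, f(B) = 0.02017. Answer: B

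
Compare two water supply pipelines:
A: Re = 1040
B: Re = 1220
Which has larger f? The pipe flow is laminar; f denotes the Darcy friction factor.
f(A) = 0.06154, f(B) = 0.05246. Answer: A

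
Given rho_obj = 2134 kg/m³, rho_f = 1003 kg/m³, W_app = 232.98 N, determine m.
Formula: W_{app} = mg\left(1 - \frac{\rho_f}{\rho_{obj}}\right)
Substituting knowns: 232.98 = m·9.81·(1 − 1003/2134)
Solving for m: m = 232.98/(9.81·(1 − 1003/2134)) = 44.81 kg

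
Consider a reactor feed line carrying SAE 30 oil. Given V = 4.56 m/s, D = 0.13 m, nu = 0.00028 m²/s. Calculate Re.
Formula: Re = \frac{V D}{\nu}
Re = 4.56·0.13/0.00028 = 2117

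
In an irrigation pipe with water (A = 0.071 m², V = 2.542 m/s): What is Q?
Formula: Q = A V
Q = 0.071·2.542·1000 = 180.5 L/s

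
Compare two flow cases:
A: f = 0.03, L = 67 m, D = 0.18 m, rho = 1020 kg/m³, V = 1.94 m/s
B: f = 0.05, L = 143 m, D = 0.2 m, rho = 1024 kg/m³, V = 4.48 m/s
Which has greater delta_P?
delta_P(A) = 21.43 kPa, delta_P(B) = 367.4 kPa. Answer: B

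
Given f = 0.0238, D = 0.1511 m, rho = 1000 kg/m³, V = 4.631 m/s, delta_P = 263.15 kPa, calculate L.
Formula: \Delta P = f \frac{L}{D} \frac{\rho V^2}{2}
Substituting knowns: 263.15 = 0.0238·(L/0.1511)·0.5·1000·4.631²/1000
Solving for L: L = (263.15·1000)·0.1511/(0.0238·0.5·1000·4.631²) = 155.8 m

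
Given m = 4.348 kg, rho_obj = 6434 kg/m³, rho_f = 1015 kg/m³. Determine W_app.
Formula: W_{app} = mg\left(1 - \frac{\rho_f}{\rho_{obj}}\right)
W_app = 4.348·9.81·(1 − 1015/6434) = 35.92 N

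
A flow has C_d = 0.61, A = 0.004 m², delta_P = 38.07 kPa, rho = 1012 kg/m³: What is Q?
Formula: Q = C_d A \sqrt{\frac{2 \Delta P}{\rho}}
Q = 0.61·0.004·√(2·(38.07·1000)/1012)·1000 = 21.16 L/s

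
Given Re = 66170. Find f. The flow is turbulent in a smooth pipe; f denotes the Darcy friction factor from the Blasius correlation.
Formula: f = \frac{0.316}{Re^{0.25}}
f = 0.316/66170^0.25 = 0.0197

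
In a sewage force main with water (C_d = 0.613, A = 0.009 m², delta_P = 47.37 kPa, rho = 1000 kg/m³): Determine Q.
Formula: Q = C_d A \sqrt{\frac{2 \Delta P}{\rho}}
Q = 0.613·0.009·√(2·(47.37·1000)/1000)·1000 = 53.7 L/s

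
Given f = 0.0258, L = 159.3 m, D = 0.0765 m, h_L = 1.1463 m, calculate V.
Formula: h_L = f \frac{L}{D} \frac{V^2}{2g}
Substituting knowns: 1.1463 = 0.0258·(159.3/0.0765)·V²/(2·9.81)
Solving for V: V = √(1.1463·2·9.81/(0.0258·(159.3/0.0765))) = 0.647 m/s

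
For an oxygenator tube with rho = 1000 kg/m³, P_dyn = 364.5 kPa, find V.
Formula: P_{dyn} = \frac{1}{2} \rho V^2
Substituting knowns: 364.5 = 0.5·1000·V²/1000
Solving for V: V = √(2·(364.5·1000)/1000) = 27 m/s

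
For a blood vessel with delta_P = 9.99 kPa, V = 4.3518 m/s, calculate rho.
Formula: V = \sqrt{\frac{2 \Delta P}{\rho}}
Substituting knowns: 4.3518 = √(2·(9.99·1000)/rho)
Solving for rho: rho = 2·(9.99·1000)/4.3518² = 1055 kg/m³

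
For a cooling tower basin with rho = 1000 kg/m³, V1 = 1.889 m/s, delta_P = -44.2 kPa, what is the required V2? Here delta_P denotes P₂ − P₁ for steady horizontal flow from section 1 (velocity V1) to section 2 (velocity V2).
Formula: \Delta P = \frac{1}{2} \rho (V_1^2 - V_2^2)
Substituting knowns: -44.2 = 0.5·1000·(1.889² − V2²)/1000
Solving for V2: V2 = √(1.889² − 2·(-44.2·1000)/1000) = 9.59 m/s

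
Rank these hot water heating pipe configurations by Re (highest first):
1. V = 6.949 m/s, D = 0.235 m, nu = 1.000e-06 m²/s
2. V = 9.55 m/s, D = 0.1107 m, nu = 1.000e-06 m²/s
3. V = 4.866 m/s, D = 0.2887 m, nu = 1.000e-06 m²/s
Case 1: Re = 1.633e+06
Case 2: Re = 1.057e+06
Case 3: Re = 1.405e+06
Ranking (highest first): 1, 3, 2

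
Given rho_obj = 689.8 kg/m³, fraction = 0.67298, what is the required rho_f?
Formula: f_{sub} = \frac{\rho_{obj}}{\rho_f}
Substituting knowns: 0.67298 = 689.8/rho_f
Solving for rho_f: rho_f = 689.8/0.67298 = 1025 kg/m³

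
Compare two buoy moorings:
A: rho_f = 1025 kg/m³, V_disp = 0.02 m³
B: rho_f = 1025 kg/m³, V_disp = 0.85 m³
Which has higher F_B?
F_B(A) = 201.1 N, F_B(B) = 8547 N. Answer: B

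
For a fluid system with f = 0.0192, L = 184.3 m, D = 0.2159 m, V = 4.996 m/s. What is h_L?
Formula: h_L = f \frac{L}{D} \frac{V^2}{2g}
h_L = 0.0192·(184.3/0.2159)·4.996²/(2·9.81) = 20.85 m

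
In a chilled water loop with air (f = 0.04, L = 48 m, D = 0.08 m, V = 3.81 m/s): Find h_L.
Formula: h_L = f \frac{L}{D} \frac{V^2}{2g}
h_L = 0.04·(48/0.08)·3.81²/(2·9.81) = 17.76 m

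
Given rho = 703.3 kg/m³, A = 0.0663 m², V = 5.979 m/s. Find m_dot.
Formula: \dot{m} = \rho A V
m_dot = 703.3·0.0663·5.979 = 278.8 kg/s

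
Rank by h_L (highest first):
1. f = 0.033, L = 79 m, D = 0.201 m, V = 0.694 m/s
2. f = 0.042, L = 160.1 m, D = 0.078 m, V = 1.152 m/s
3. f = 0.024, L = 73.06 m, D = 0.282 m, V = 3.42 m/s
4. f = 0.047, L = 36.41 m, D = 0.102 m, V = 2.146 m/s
Case 1: h_L = 0.3184 m
Case 2: h_L = 5.831 m
Case 3: h_L = 3.707 m
Case 4: h_L = 3.938 m
Ranking (highest first): 2, 4, 3, 1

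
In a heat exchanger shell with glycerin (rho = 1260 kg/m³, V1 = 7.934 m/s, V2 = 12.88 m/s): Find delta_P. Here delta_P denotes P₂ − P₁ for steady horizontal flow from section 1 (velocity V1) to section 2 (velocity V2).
Formula: \Delta P = \frac{1}{2} \rho (V_1^2 - V_2^2)
delta_P = 0.5·1260·(7.934² − 12.88²)/1000 = -64.86 kPa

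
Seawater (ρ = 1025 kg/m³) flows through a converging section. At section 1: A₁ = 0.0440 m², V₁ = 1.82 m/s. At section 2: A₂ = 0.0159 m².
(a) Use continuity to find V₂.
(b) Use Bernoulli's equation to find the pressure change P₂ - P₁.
(a) Continuity: A₁V₁=A₂V₂ -> V₂=A₁V₁/A₂=0.0440*1.82/0.0159=5.04 m/s
(b) Bernoulli: P₂-P₁=0.5*rho*(V₁^2-V₂^2)/1000=0.5*1025*(1.82^2-5.04^2)/1000=-11.32 kPa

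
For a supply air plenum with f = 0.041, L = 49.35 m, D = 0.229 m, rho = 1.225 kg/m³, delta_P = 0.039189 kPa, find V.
Formula: \Delta P = f \frac{L}{D} \frac{\rho V^2}{2}
Substituting knowns: 0.039189 = 0.041·(49.35/0.229)·0.5·1.225·V²/1000
Solving for V: V = √((0.039189·1000)/(0.041·(49.35/0.229)·0.5·1.225)) = 2.691 m/s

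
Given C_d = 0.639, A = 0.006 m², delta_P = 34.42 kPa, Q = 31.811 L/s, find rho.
Formula: Q = C_d A \sqrt{\frac{2 \Delta P}{\rho}}
Substituting knowns: 31.811 = 0.639·0.006·√(2·(34.42·1000)/rho)·1000
Solving for rho: rho = 2·(34.42·1000)/((31.811/1000)/(0.639·0.006))² = 1000 kg/m³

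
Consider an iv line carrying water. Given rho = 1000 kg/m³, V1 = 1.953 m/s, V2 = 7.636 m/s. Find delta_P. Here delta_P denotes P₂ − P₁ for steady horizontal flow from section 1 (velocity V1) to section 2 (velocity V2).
Formula: \Delta P = \frac{1}{2} \rho (V_1^2 - V_2^2)
delta_P = 0.5·1000·(1.953² − 7.636²)/1000 = -27.25 kPa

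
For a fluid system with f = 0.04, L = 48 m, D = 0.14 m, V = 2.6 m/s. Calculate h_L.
Formula: h_L = f \frac{L}{D} \frac{V^2}{2g}
h_L = 0.04·(48/0.14)·2.6²/(2·9.81) = 4.725 m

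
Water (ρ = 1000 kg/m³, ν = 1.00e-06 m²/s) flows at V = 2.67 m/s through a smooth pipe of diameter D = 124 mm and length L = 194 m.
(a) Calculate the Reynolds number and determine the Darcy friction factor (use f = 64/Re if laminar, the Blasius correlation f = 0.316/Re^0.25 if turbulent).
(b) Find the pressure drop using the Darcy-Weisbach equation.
(a) Re = V·D/ν = 2.67·0.124/1.00e-06 = 331080 → turbulent (Re > 4000); f = 0.316/Re^0.25 = 0.316/331080^0.25 = 0.013174 (Blasius is strictly valid for Re ≲ 1e5; used here as the smooth-pipe estimate the problem specifies)
(b) Darcy-Weisbach: ΔP = f·(L/D)·½ρV²/1000 = 0.013174·(194/0.124)·½·1000·2.67²/1000 = 73.47 kPa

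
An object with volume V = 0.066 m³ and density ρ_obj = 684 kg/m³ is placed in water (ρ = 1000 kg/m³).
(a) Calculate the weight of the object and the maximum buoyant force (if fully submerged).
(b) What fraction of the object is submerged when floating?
(a) W=rho_obj*g*V=684*9.81*0.066=442.9 N; F_B(max)=rho*g*V=1000*9.81*0.066=647.5 N
(b) Floating fraction=rho_obj/rho=684/1000=0.684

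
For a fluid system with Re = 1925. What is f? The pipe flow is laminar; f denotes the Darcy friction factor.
Formula: f = \frac{64}{Re}
f = 64/1925 = 0.03325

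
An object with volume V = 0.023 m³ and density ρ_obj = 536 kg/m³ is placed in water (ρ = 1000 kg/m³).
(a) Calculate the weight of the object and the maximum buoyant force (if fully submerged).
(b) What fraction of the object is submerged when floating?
(a) W=rho_obj*g*V=536*9.81*0.023=120.9 N; F_B(max)=rho*g*V=1000*9.81*0.023=225.6 N
(b) Floating fraction=rho_obj/rho=536/1000=0.536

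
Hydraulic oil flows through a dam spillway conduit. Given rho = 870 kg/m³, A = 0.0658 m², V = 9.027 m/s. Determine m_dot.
Formula: \dot{m} = \rho A V
m_dot = 870·0.0658·9.027 = 516.8 kg/s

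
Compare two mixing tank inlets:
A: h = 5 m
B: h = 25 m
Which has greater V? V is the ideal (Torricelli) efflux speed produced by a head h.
V(A) = 9.905 m/s, V(B) = 22.15 m/s. Answer: B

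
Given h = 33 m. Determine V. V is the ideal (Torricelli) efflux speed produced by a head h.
Formula: V = \sqrt{2 g h}
V = √(2·9.81·33) = 25.45 m/s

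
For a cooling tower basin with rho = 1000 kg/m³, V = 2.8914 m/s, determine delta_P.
Formula: V = \sqrt{\frac{2 \Delta P}{\rho}}
Substituting knowns: 2.8914 = √(2·(delta_P·1000)/1000)
Solving for delta_P: delta_P = 2.8914²·1000/2/1000 = 4.18 kPa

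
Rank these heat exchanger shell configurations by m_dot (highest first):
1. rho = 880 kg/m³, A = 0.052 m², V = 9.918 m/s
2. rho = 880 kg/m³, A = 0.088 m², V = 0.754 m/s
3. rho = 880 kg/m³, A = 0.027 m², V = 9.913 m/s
Case 1: m_dot = 453.8 kg/s
Case 2: m_dot = 58.39 kg/s
Case 3: m_dot = 235.5 kg/s
Ranking (highest first): 1, 3, 2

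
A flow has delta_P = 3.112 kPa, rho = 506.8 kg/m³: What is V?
Formula: V = \sqrt{\frac{2 \Delta P}{\rho}}
V = √(2·(3.112·1000)/506.8) = 3.504 m/s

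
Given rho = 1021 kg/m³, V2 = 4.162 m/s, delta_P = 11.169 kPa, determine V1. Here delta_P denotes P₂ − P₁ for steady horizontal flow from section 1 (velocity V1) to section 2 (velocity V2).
Formula: \Delta P = \frac{1}{2} \rho (V_1^2 - V_2^2)
Substituting knowns: 11.169 = 0.5·1021·(V1² − 4.162²)/1000
Solving for V1: V1 = √(4.162² + 2·(11.169·1000)/1021) = 6.261 m/s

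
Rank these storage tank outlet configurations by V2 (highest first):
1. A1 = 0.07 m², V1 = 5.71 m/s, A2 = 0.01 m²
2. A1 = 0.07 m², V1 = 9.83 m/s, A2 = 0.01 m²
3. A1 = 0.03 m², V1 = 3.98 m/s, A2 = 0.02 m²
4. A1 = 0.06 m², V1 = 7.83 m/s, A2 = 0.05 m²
Case 1: V2 = 39.97 m/s
Case 2: V2 = 68.81 m/s
Case 3: V2 = 5.97 m/s
Case 4: V2 = 9.396 m/s
Ranking (highest first): 2, 1, 4, 3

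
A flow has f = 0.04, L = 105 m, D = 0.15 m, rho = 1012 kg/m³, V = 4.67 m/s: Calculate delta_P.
Formula: \Delta P = f \frac{L}{D} \frac{\rho V^2}{2}
delta_P = 0.04·(105/0.15)·0.5·1012·4.67²/1000 = 309 kPa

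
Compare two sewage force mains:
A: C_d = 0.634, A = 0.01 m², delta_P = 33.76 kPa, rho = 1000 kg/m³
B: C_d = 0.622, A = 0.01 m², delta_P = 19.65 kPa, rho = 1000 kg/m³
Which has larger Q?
Q(A) = 52.1 L/s, Q(B) = 38.99 L/s. Answer: A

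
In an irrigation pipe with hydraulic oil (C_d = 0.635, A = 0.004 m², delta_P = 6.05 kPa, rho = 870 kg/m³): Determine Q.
Formula: Q = C_d A \sqrt{\frac{2 \Delta P}{\rho}}
Q = 0.635·0.004·√(2·(6.05·1000)/870)·1000 = 9.473 L/s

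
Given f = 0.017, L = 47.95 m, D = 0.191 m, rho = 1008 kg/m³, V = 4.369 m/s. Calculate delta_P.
Formula: \Delta P = f \frac{L}{D} \frac{\rho V^2}{2}
delta_P = 0.017·(47.95/0.191)·0.5·1008·4.369²/1000 = 41.06 kPa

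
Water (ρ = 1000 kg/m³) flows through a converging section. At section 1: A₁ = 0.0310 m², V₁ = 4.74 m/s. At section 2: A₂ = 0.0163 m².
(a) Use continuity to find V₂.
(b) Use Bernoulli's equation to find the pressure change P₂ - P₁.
(a) Continuity: A₁V₁=A₂V₂ -> V₂=A₁V₁/A₂=0.0310*4.74/0.0163=9.01 m/s
(b) Bernoulli: P₂-P₁=0.5*rho*(V₁^2-V₂^2)/1000=0.5*1000*(4.74^2-9.01^2)/1000=-29.36 kPa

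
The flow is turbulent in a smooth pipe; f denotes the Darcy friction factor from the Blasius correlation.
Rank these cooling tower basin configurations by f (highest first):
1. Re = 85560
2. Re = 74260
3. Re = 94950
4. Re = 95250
Case 1: f = 0.01848
Case 2: f = 0.01914
Case 3: f = 0.018
Case 4: f = 0.01799
Ranking (highest first): 2, 1, 3, 4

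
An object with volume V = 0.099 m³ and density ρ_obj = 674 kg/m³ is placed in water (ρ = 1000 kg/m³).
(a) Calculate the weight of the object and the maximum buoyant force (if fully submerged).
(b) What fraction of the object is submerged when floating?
(a) W=rho_obj*g*V=674*9.81*0.099=654.6 N; F_B(max)=rho*g*V=1000*9.81*0.099=971.2 N
(b) Floating fraction=rho_obj/rho=674/1000=0.674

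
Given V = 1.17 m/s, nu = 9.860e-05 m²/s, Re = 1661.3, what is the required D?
Formula: Re = \frac{V D}{\nu}
Substituting knowns: 1661.3 = 1.17·D/9.860e-05
Solving for D: D = 1661.3·9.860e-05/1.17 = 0.14 m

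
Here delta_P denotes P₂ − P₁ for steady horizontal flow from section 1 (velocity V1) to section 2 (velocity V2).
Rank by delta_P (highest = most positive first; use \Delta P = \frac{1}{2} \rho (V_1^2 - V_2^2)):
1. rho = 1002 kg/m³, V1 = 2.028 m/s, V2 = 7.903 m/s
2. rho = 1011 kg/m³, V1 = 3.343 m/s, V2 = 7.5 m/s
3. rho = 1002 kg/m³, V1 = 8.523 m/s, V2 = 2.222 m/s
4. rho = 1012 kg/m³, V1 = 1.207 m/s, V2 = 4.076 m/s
Case 1: delta_P = -29.23 kPa
Case 2: delta_P = -22.79 kPa
Case 3: delta_P = 33.92 kPa
Case 4: delta_P = -7.669 kPa
Ranking (highest first): 3, 4, 2, 1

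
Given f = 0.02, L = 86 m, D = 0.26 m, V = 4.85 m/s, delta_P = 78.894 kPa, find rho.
Formula: \Delta P = f \frac{L}{D} \frac{\rho V^2}{2}
Substituting knowns: 78.894 = 0.02·(86/0.26)·0.5·rho·4.85²/1000
Solving for rho: rho = (78.894·1000)/(0.02·(86/0.26)·0.5·4.85²) = 1014 kg/m³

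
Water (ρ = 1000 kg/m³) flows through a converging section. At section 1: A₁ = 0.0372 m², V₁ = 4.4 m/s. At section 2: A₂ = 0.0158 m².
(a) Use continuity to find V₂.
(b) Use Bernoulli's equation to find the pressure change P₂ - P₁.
(a) Continuity: A₁V₁=A₂V₂ -> V₂=A₁V₁/A₂=0.0372*4.4/0.0158=10.36 m/s
(b) Bernoulli: P₂-P₁=0.5*rho*(V₁^2-V₂^2)/1000=0.5*1000*(4.4^2-10.36^2)/1000=-43.98 kPa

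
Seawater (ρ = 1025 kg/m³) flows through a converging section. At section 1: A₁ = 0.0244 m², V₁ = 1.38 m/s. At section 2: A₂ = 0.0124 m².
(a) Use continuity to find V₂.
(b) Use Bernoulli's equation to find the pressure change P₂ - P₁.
(a) Continuity: A₁V₁=A₂V₂ -> V₂=A₁V₁/A₂=0.0244*1.38/0.0124=2.72 m/s
(b) Bernoulli: P₂-P₁=0.5*rho*(V₁^2-V₂^2)/1000=0.5*1025*(1.38^2-2.72^2)/1000=-2.816 kPa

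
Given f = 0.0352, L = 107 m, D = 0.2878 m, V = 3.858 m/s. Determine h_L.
Formula: h_L = f \frac{L}{D} \frac{V^2}{2g}
h_L = 0.0352·(107/0.2878)·3.858²/(2·9.81) = 9.928 m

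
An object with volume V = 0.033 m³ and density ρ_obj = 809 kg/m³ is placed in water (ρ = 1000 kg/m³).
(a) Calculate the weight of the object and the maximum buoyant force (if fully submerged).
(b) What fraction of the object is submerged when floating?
(a) W=rho_obj*g*V=809*9.81*0.033=261.9 N; F_B(max)=rho*g*V=1000*9.81*0.033=323.7 N
(b) Floating fraction=rho_obj/rho=809/1000=0.809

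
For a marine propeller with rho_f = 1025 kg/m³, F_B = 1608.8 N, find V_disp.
Formula: F_B = \rho_f g V_{disp}
Substituting knowns: 1608.8 = 1025·9.81·V_disp
Solving for V_disp: V_disp = 1608.8/(1025·9.81) = 0.16 m³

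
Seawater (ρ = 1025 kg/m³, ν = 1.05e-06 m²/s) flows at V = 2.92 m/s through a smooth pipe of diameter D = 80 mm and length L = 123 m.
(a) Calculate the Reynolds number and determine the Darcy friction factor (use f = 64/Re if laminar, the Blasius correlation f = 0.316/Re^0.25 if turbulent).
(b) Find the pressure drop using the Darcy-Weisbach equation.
(a) Re = V·D/ν = 2.92·0.08/1.05e-06 = 222480 → turbulent (Re > 4000); f = 0.316/Re^0.25 = 0.316/222480^0.25 = 0.01455 (Blasius is strictly valid for Re ≲ 1e5; used here as the smooth-pipe estimate the problem specifies)
(b) Darcy-Weisbach: ΔP = f·(L/D)·½ρV²/1000 = 0.01455·(123/0.080)·½·1025·2.92²/1000 = 97.75 kPa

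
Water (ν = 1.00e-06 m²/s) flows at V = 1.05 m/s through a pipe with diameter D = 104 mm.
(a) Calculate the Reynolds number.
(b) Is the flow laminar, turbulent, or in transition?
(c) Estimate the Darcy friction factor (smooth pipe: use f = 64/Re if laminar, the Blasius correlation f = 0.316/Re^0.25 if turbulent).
(a) Re = V·D/ν = 1.05·0.104/1.00e-06 = 109200
(b) Flow regime: turbulent (Re > 4000)
(c) Friction factor: f = 0.316/Re^0.25 = 0.316/109200^0.25 = 0.01738 (Blasius is strictly valid for Re ≲ 1e5; used here as the smooth-pipe estimate the problem specifies)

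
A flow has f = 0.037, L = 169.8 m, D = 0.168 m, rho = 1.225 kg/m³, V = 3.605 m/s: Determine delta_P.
Formula: \Delta P = f \frac{L}{D} \frac{\rho V^2}{2}
delta_P = 0.037·(169.8/0.168)·0.5·1.225·3.605²/1000 = 0.2977 kPa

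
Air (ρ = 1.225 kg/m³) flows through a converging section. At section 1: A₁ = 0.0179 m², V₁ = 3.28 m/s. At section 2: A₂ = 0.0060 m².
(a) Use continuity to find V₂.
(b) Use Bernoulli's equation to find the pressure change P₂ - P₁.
(a) Continuity: A₁V₁=A₂V₂ -> V₂=A₁V₁/A₂=0.0179*3.28/0.0060=9.79 m/s
(b) Bernoulli: P₂-P₁=0.5*rho*(V₁^2-V₂^2)/1000=0.5*1.225*(3.28^2-9.79^2)/1000=-0.05211 kPa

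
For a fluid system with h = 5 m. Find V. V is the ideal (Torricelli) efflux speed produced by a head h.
Formula: V = \sqrt{2 g h}
V = √(2·9.81·5) = 9.905 m/s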